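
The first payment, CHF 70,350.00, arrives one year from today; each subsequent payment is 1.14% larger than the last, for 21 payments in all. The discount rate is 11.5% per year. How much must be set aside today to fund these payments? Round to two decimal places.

CHF 591,452.04

Periodic rate r = 0.115 per year.
Growing ordinary annuity: PV = PMT₁ × [1 − ((1+g)/(1+r))^n] / (r − g) = 70,350 × [1 − ((1+0.0114)/(1+r))^21] / (r − 0.0114) = CHF 591,452.04.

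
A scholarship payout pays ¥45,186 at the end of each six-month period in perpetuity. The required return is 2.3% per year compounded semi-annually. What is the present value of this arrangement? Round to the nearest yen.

Periodic rate r = 0.023/2 per half-year.
Level perpetuity: PV = PMT / r = 45,186 / (0.023/2) = ¥3,929,217.

¥3,929,217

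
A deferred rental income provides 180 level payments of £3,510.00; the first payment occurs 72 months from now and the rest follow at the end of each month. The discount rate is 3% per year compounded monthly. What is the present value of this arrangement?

£425,697.42

Ordinary annuity of 180 payments, first payment at period 72.
Periodic rate r = 0.03/12 per month; n is counted in months.
The ordinary-annuity PV formula values the stream one period before the first payment (period 71); discount that back 71 periods:
PV₀ = 3,510 × [1 − (1+r)^−180] / r × (1+r)^−71 = £425,697.42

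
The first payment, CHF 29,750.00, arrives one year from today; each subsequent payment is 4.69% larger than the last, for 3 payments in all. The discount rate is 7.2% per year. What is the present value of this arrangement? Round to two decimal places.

Periodic rate r = 0.072 per year.
Growing ordinary annuity: PV = PMT₁ × [1 − ((1+g)/(1+r))^n] / (r − g) = 29,750 × [1 − ((1+0.0469)/(1+r))^3] / (r − 0.0469) = CHF 81,321.45.

CHF 81,321.45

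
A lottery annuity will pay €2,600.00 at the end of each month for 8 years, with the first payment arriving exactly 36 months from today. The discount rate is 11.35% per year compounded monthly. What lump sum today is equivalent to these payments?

Ordinary annuity of 96 payments, first payment at period 36.
Periodic rate r = 0.1135/12 per month; n is counted in months.
The ordinary-annuity PV formula values the stream one period before the first payment (period 35); discount that back 35 periods:
PV₀ = 2,600 × [1 − (1+r)^−96] / r × (1+r)^−35 = €117,636.41

€117,636.41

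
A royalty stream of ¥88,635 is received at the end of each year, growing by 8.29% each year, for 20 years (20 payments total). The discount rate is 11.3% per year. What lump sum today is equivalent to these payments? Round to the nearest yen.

Periodic rate r = 0.113 per year.
Growing ordinary annuity: PV = PMT₁ × [1 − ((1+g)/(1+r))^n] / (r − g) = 88,635 × [1 − ((1+0.0829)/(1+r))^20] / (r − 0.0829) = ¥1,242,908.

¥1,242,908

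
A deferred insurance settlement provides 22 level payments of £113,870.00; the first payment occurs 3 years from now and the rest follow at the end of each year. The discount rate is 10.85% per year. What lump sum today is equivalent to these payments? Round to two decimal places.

£765,521.57

Ordinary annuity of 22 payments, first payment at period 3.
Periodic rate r = 0.1085 per year.
The ordinary-annuity PV formula values the stream one period before the first payment (period 2); discount that back 2 periods:
PV₀ = 113,870 × [1 − (1+r)^−22] / r × (1+r)^−2 = £765,521.57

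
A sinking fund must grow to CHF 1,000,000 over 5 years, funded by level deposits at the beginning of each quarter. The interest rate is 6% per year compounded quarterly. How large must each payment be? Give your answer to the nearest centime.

CHF 42,606.64

Level annuity due; solve FV = PMT × [((1+r)^n − 1)/r] × (1+r) for PMT.
Periodic rate r = 0.06/4 per quarter; n is counted in quarters.
With n = 20: PMT = 1,000,000 / ([((1+r)^n − 1)/r] × (1+r)) = CHF 42,606.64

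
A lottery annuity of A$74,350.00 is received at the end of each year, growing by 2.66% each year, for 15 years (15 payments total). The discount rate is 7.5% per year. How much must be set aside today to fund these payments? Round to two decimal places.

Periodic rate r = 0.075 per year.
Growing ordinary annuity: PV = PMT₁ × [1 − ((1+g)/(1+r))^n] / (r − g) = 74,350 × [1 − ((1+0.0266)/(1+r))^15] / (r − 0.0266) = A$766,446.29.

A$766,446.29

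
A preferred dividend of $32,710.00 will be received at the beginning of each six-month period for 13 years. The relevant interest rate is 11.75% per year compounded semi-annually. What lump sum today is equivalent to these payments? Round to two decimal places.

$455,866.53

This is an annuity due: 26 payments of $32,710.00 at the beginning of each six-month period.
Periodic rate r = 0.1175/2 per half-year; n is counted in half-years.
PV = PMT × [(1 − (1+r)^−n)/r] × (1+r) = 32,710 × [1 − (1+r)^−26] / r × (1+r) = $455,866.53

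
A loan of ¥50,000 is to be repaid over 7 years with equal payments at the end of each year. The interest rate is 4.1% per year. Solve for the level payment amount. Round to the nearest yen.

Level ordinary annuity; solve PV = PMT × [(1 − (1+r)^−n)/r] for PMT.
Periodic rate r = 0.041 per year.
With n = 7: PMT = 50,000 / ([(1 − (1+r)^−n)/r]) = ¥8,361

¥8,361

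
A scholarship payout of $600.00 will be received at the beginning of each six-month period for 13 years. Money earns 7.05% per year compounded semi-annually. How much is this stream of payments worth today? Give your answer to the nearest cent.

This is an annuity due: 26 payments of $600.00 at the beginning of each six-month period.
Periodic rate r = 0.0705/2 per half-year; n is counted in half-years.
PV = PMT × [(1 − (1+r)^−n)/r] × (1+r) = 600 × [1 − (1+r)^−26] / r × (1+r) = $10,462.13

$10,462.13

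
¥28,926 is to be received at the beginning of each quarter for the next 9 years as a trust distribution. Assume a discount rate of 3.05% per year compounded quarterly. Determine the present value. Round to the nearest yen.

This is an annuity due: 36 payments of ¥28,926 at the beginning of each quarter.
Periodic rate r = 0.0305/4 per quarter; n is counted in quarters.
PV = PMT × [(1 − (1+r)^−n)/r] × (1+r) = 28,926 × [1 − (1+r)^−36] / r × (1+r) = ¥914,557

¥914,557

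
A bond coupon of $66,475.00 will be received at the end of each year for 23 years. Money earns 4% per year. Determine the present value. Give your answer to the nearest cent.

This is an ordinary annuity: 23 payments of $66,475.00 at the end of each year.
Periodic rate r = 0.04 per year.
PV = PMT × [(1 − (1+r)^−n)/r] = 66,475 × [1 − (1+r)^−23] / r = $987,608.55

$987,608.55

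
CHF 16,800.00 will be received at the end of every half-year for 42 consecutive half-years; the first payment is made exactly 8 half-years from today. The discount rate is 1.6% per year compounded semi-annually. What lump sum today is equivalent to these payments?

CHF 564,881.13

Ordinary annuity of 42 payments, first payment at period 8.
Periodic rate r = 0.016/2 per half-year; n is counted in half-years.
The ordinary-annuity PV formula values the stream one period before the first payment (period 7); discount that back 7 periods:
PV₀ = 16,800 × [1 − (1+r)^−42] / r × (1+r)^−7 = CHF 564,881.13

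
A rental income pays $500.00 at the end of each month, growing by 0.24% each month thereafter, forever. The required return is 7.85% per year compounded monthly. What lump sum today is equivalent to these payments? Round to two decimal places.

$120,724.35

Periodic rate r = 0.0785/12 per month.
Growing perpetuity (Gordon): PV = PMT₁ / (r − g) = 500 / (r − 0.0024) = $120,724.35.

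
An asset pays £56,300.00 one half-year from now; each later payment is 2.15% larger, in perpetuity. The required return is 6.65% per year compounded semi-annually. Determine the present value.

£4,791,489.36

Periodic rate r = 0.0665/2 per half-year.
Growing perpetuity (Gordon): PV = PMT₁ / (r − g) = 56,300 / (r − 0.0215) = £4,791,489.36.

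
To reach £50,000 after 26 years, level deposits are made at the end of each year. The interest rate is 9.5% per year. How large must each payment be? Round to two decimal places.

£495.47

Level ordinary annuity; solve FV = PMT × [((1+r)^n − 1)/r] for PMT.
Periodic rate r = 0.095 per year.
With n = 26: PMT = 50,000 / ([((1+r)^n − 1)/r]) = £495.47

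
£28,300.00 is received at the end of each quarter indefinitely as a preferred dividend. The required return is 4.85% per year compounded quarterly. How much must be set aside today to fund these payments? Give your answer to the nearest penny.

Periodic rate r = 0.0485/4 per quarter.
Level perpetuity: PV = PMT / r = 28,300 / (0.0485/4) = £2,334,020.62.

£2,334,020.62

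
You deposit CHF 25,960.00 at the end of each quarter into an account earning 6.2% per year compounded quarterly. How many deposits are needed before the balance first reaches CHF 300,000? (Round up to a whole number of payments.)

11 payments

Periodic rate r = 0.062/4 per quarter; n is counted in quarters.
Ordinary annuity FV: 300,000 = 25,960 × [((1+r)^n − 1)/r].
(1+r)^n = 1 + 300,000 × r / 25,960, so n = ln(1 + 300,000·r/25,960) / ln(1+r) = 10.71.
Round up to a whole number of payments: n = 11.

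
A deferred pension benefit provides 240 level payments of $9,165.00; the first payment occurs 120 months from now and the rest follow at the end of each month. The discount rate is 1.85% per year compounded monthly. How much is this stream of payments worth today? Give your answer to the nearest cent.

$1,529,620.24

Ordinary annuity of 240 payments, first payment at period 120.
Periodic rate r = 0.0185/12 per month; n is counted in months.
The ordinary-annuity PV formula values the stream one period before the first payment (period 119); discount that back 119 periods:
PV₀ = 9,165 × [1 − (1+r)^−240] / r × (1+r)^−119 = $1,529,620.24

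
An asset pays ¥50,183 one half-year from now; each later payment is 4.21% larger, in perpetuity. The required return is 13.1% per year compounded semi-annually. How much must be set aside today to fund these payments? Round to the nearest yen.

Periodic rate r = 0.131/2 per half-year.
Growing perpetuity (Gordon): PV = PMT₁ / (r − g) = 50,183 / (r − 0.0421) = ¥2,144,573.

¥2,144,573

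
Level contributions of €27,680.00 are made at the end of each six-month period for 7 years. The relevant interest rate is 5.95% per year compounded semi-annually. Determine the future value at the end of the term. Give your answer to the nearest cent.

€472,149.12

This is an ordinary annuity: 14 deposits of €27,680.00 at the end of each six-month period.
Periodic rate r = 0.0595/2 per half-year; n is counted in half-years.
FV = PMT × [((1+r)^n − 1)/r] = 27,680 × [(1+r)^14 − 1] / r = €472,149.12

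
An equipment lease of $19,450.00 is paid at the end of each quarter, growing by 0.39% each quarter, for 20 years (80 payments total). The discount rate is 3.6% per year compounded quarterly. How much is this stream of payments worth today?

Periodic rate r = 0.036/4 per quarter; n is counted in quarters.
Growing ordinary annuity: PV = PMT₁ × [1 − ((1+g)/(1+r))^n] / (r − g) = 19,450 × [1 − ((1+0.0039)/(1+r))^80] / (r − 0.0039) = $1,271,041.03.

$1,271,041.03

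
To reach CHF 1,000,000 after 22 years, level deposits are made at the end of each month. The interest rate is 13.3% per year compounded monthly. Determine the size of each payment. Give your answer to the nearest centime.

Level ordinary annuity; solve FV = PMT × [((1+r)^n − 1)/r] for PMT.
Periodic rate r = 0.133/12 per month; n is counted in months.
With n = 264: PMT = 1,000,000 / ([((1+r)^n − 1)/r]) = CHF 638.62

CHF 638.62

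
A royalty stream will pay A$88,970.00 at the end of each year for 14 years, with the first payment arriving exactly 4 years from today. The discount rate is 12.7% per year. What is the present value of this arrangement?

A$397,627.80

Ordinary annuity of 14 payments, first payment at period 4.
Periodic rate r = 0.127 per year.
The ordinary-annuity PV formula values the stream one period before the first payment (period 3); discount that back 3 periods:
PV₀ = 88,970 × [1 − (1+r)^−14] / r × (1+r)^−3 = A$397,627.80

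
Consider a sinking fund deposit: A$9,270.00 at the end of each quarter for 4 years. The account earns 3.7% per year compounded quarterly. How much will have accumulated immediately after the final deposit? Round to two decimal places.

This is an ordinary annuity: 16 deposits of A$9,270.00 at the end of each quarter.
Periodic rate r = 0.037/4 per quarter; n is counted in quarters.
FV = PMT × [((1+r)^n − 1)/r] = 9,270 × [(1+r)^16 − 1] / r = A$159,067.53

A$159,067.53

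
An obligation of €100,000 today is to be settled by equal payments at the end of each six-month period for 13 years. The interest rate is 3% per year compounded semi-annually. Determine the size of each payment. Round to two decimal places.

Level ordinary annuity; solve PV = PMT × [(1 − (1+r)^−n)/r] for PMT.
Periodic rate r = 0.03/2 per half-year; n is counted in half-years.
With n = 26: PMT = 100,000 / ([(1 − (1+r)^−n)/r]) = €4,673.20

€4,673.20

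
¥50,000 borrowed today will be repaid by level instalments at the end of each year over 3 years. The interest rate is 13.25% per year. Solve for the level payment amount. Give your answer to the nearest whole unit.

¥21,266

Level ordinary annuity; solve PV = PMT × [(1 − (1+r)^−n)/r] for PMT.
Periodic rate r = 0.1325 per year.
With n = 3: PMT = 50,000 / ([(1 − (1+r)^−n)/r]) = ¥21,266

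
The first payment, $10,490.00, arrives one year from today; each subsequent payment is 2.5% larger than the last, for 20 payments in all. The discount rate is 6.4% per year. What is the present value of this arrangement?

Periodic rate r = 0.064 per year.
Growing ordinary annuity: PV = PMT₁ × [1 − ((1+g)/(1+r))^n] / (r − g) = 10,490 × [1 − ((1+0.025)/(1+r))^20] / (r − 0.025) = $141,519.73.

$141,519.73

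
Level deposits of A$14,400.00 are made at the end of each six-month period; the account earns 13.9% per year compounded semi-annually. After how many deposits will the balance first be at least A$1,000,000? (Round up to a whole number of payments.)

27 payments

Periodic rate r = 0.139/2 per half-year; n is counted in half-years.
Ordinary annuity FV: 1,000,000 = 14,400 × [((1+r)^n − 1)/r].
(1+r)^n = 1 + 1,000,000 × r / 14,400, so n = ln(1 + 1,000,000·r/14,400) / ln(1+r) = 26.23.
Round up to a whole number of payments: n = 27.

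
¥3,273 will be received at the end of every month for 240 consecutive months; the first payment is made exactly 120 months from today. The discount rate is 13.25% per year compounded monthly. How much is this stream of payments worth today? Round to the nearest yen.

¥74,489

Ordinary annuity of 240 payments, first payment at period 120.
Periodic rate r = 0.1325/12 per month; n is counted in months.
The ordinary-annuity PV formula values the stream one period before the first payment (period 119); discount that back 119 periods:
PV₀ = 3,273 × [1 − (1+r)^−240] / r × (1+r)^−119 = ¥74,489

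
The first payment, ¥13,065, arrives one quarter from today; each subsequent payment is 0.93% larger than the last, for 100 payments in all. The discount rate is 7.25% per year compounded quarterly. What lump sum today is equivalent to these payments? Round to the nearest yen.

¥860,567

Periodic rate r = 0.0725/4 per quarter; n is counted in quarters.
Growing ordinary annuity: PV = PMT₁ × [1 − ((1+g)/(1+r))^n] / (r − g) = 13,065 × [1 − ((1+0.0093)/(1+r))^100] / (r − 0.0093) = ¥860,567.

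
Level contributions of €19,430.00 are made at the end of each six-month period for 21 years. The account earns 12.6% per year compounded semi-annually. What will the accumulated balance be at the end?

This is an ordinary annuity: 42 deposits of €19,430.00 at the end of each six-month period.
Periodic rate r = 0.126/2 per half-year; n is counted in half-years.
FV = PMT × [((1+r)^n − 1)/r] = 19,430 × [(1+r)^42 − 1] / r = €3,705,143.62

€3,705,143.62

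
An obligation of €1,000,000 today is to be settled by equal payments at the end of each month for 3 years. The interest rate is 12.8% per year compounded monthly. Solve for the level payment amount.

Level ordinary annuity; solve PV = PMT × [(1 − (1+r)^−n)/r] for PMT.
Periodic rate r = 0.128/12 per month; n is counted in months.
With n = 36: PMT = 1,000,000 / ([(1 − (1+r)^−n)/r]) = €33,597.70

€33,597.70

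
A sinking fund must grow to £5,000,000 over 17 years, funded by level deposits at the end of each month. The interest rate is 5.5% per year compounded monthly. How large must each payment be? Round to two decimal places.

£14,863.79

Level ordinary annuity; solve FV = PMT × [((1+r)^n − 1)/r] for PMT.
Periodic rate r = 0.055/12 per month; n is counted in months.
With n = 204: PMT = 5,000,000 / ([((1+r)^n − 1)/r]) = £14,863.79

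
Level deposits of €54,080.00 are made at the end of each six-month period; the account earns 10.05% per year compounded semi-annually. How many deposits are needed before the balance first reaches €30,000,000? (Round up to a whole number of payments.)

69 payments

Periodic rate r = 0.1005/2 per half-year; n is counted in half-years.
Ordinary annuity FV: 30,000,000 = 54,080 × [((1+r)^n − 1)/r].
(1+r)^n = 1 + 30,000,000 × r / 54,080, so n = ln(1 + 30,000,000·r/54,080) / ln(1+r) = 68.59.
Round up to a whole number of payments: n = 69.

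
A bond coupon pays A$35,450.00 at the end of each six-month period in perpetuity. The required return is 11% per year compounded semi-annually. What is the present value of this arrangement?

A$644,545.45

Periodic rate r = 0.11/2 per half-year.
Level perpetuity: PV = PMT / r = 35,450 / (0.11/2) = A$644,545.45.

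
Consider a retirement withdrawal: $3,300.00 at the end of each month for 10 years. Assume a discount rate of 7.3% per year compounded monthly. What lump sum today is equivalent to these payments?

$280,467.87

This is an ordinary annuity: 120 payments of $3,300.00 at the end of each month.
Periodic rate r = 0.073/12 per month; n is counted in months.
PV = PMT × [(1 − (1+r)^−n)/r] = 3,300 × [1 − (1+r)^−120] / r = $280,467.87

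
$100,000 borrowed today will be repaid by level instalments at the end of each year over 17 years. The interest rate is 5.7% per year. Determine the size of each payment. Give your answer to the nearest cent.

Level ordinary annuity; solve PV = PMT × [(1 − (1+r)^−n)/r] for PMT.
Periodic rate r = 0.057 per year.
With n = 17: PMT = 100,000 / ([(1 − (1+r)^−n)/r]) = $9,339.60

$9,339.60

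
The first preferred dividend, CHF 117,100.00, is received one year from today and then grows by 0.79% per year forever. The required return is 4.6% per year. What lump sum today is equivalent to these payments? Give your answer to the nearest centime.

CHF 3,073,490.81

Periodic rate r = 0.046 per year.
Growing perpetuity (Gordon): PV = PMT₁ / (r − g) = 117,100 / (r − 0.0079) = CHF 3,073,490.81.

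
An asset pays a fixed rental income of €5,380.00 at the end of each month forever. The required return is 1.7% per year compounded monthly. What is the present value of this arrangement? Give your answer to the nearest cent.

€3,797,647.06

Periodic rate r = 0.017/12 per month.
Level perpetuity: PV = PMT / r = 5,380 / (0.017/12) = €3,797,647.06.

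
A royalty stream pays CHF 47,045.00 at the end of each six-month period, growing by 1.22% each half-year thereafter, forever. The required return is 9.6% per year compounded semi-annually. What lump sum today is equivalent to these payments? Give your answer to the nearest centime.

CHF 1,314,106.15

Periodic rate r = 0.096/2 per half-year.
Growing perpetuity (Gordon): PV = PMT₁ / (r − g) = 47,045 / (r − 0.0122) = CHF 1,314,106.15.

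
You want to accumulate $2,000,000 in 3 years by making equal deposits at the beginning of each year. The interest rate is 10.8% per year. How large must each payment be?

Level annuity due; solve FV = PMT × [((1+r)^n − 1)/r] × (1+r) for PMT.
Periodic rate r = 0.108 per year.
With n = 3: PMT = 2,000,000 / ([((1+r)^n − 1)/r] × (1+r)) = $541,137.88

$541,137.88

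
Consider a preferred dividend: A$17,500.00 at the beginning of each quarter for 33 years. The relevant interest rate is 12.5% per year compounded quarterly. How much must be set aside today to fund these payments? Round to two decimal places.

This is an annuity due: 132 payments of A$17,500.00 at the beginning of each quarter.
Periodic rate r = 0.125/4 per quarter; n is counted in quarters.
PV = PMT × [(1 − (1+r)^−n)/r] × (1+r) = 17,500 × [1 − (1+r)^−132] / r × (1+r) = A$567,557.19

A$567,557.19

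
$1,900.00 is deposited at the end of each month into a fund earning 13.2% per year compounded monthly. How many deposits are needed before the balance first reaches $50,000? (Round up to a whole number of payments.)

Periodic rate r = 0.132/12 per month; n is counted in months.
Ordinary annuity FV: 50,000 = 1,900 × [((1+r)^n − 1)/r].
(1+r)^n = 1 + 50,000 × r / 1,900, so n = ln(1 + 50,000·r/1,900) / ln(1+r) = 23.24.
Round up to a whole number of payments: n = 24.

24 payments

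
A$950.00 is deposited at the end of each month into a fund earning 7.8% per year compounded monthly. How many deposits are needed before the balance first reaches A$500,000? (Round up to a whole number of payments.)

230 payments

Periodic rate r = 0.078/12 per month; n is counted in months.
Ordinary annuity FV: 500,000 = 950 × [((1+r)^n − 1)/r].
(1+r)^n = 1 + 500,000 × r / 950, so n = ln(1 + 500,000·r/950) / ln(1+r) = 229.42.
Round up to a whole number of payments: n = 230.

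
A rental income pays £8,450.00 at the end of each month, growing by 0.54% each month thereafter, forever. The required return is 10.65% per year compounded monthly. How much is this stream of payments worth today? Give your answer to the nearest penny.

£2,431,654.68

Periodic rate r = 0.1065/12 per month.
Growing perpetuity (Gordon): PV = PMT₁ / (r − g) = 8,450 / (r − 0.0054) = £2,431,654.68.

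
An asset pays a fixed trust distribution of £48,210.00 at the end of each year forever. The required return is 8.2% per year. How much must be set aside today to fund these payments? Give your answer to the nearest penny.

Periodic rate r = 0.082 per year.
Level perpetuity: PV = PMT / r = 48,210 / (0.082) = £587,926.83.

£587,926.83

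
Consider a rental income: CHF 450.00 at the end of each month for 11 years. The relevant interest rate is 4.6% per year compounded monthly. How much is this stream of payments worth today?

This is an ordinary annuity: 132 payments of CHF 450.00 at the end of each month.
Periodic rate r = 0.046/12 per month; n is counted in months.
PV = PMT × [(1 − (1+r)^−n)/r] = 450 × [1 − (1+r)^−132] / r = CHF 46,547.31

CHF 46,547.31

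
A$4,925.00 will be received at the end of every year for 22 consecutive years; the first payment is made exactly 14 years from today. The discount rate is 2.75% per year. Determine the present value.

Ordinary annuity of 22 payments, first payment at period 14.
Periodic rate r = 0.0275 per year.
The ordinary-annuity PV formula values the stream one period before the first payment (period 13); discount that back 13 periods:
PV₀ = 4,925 × [1 − (1+r)^−22] / r × (1+r)^−13 = A$56,570.17

A$56,570.17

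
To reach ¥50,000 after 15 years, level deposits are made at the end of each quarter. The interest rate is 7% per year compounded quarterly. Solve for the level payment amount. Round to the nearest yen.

Level ordinary annuity; solve FV = PMT × [((1+r)^n − 1)/r] for PMT.
Periodic rate r = 0.07/4 per quarter; n is counted in quarters.
With n = 60: PMT = 50,000 / ([((1+r)^n − 1)/r]) = ¥478

¥478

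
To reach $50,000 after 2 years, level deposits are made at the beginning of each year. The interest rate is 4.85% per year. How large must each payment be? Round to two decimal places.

Level annuity due; solve FV = PMT × [((1+r)^n − 1)/r] × (1+r) for PMT.
Periodic rate r = 0.0485 per year.
With n = 2: PMT = 50,000 / ([((1+r)^n − 1)/r] × (1+r)) = $23,279.07

$23,279.07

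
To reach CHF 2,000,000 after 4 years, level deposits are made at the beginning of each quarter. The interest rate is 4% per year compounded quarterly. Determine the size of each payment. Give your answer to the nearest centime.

CHF 114,741.78

Level annuity due; solve FV = PMT × [((1+r)^n − 1)/r] × (1+r) for PMT.
Periodic rate r = 0.04/4 per quarter; n is counted in quarters.
With n = 16: PMT = 2,000,000 / ([((1+r)^n − 1)/r] × (1+r)) = CHF 114,741.78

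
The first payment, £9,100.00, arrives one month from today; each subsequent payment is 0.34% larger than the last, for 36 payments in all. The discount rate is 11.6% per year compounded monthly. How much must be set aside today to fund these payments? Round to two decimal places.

Periodic rate r = 0.116/12 per month; n is counted in months.
Growing ordinary annuity: PV = PMT₁ × [1 − ((1+g)/(1+r))^n] / (r − g) = 9,100 × [1 − ((1+0.0034)/(1+r))^36] / (r − 0.0034) = £291,578.32.

£291,578.32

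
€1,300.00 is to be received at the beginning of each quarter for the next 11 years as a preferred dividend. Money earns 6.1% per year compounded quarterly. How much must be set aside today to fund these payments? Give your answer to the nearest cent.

This is an annuity due: 44 payments of €1,300.00 at the beginning of each quarter.
Periodic rate r = 0.061/4 per quarter; n is counted in quarters.
PV = PMT × [(1 − (1+r)^−n)/r] × (1+r) = 1,300 × [1 − (1+r)^−44] / r × (1+r) = €42,079.23

€42,079.23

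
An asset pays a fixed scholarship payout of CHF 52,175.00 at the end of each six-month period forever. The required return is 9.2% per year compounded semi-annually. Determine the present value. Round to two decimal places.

CHF 1,134,239.13

Periodic rate r = 0.092/2 per half-year.
Level perpetuity: PV = PMT / r = 52,175 / (0.092/2) = CHF 1,134,239.13.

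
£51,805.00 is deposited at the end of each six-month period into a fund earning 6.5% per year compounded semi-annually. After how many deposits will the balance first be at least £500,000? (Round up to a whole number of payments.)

Periodic rate r = 0.065/2 per half-year; n is counted in half-years.
Ordinary annuity FV: 500,000 = 51,805 × [((1+r)^n − 1)/r].
(1+r)^n = 1 + 500,000 × r / 51,805, so n = ln(1 + 500,000·r/51,805) / ln(1+r) = 8.53.
Round up to a whole number of payments: n = 9.

9 payments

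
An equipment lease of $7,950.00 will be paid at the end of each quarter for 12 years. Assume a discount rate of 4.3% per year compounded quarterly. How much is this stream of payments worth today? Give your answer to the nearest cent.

$296,886.72

This is an ordinary annuity: 48 payments of $7,950.00 at the end of each quarter.
Periodic rate r = 0.043/4 per quarter; n is counted in quarters.
PV = PMT × [(1 − (1+r)^−n)/r] = 7,950 × [1 − (1+r)^−48] / r = $296,886.72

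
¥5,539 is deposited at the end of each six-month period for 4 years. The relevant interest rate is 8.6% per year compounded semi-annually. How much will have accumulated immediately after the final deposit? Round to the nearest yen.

This is an ordinary annuity: 8 deposits of ¥5,539 at the end of each six-month period.
Periodic rate r = 0.086/2 per half-year; n is counted in half-years.
FV = PMT × [((1+r)^n − 1)/r] = 5,539 × [(1+r)^8 − 1] / r = ¥51,586

¥51,586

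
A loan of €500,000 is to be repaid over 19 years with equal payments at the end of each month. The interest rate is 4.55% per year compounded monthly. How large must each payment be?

Level ordinary annuity; solve PV = PMT × [(1 − (1+r)^−n)/r] for PMT.
Periodic rate r = 0.0455/12 per month; n is counted in months.
With n = 228: PMT = 500,000 / ([(1 − (1+r)^−n)/r]) = €3,279.71

€3,279.71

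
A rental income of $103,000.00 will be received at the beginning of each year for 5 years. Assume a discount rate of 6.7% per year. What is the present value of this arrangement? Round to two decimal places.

This is an annuity due: 5 payments of $103,000.00 at the beginning of each year.
Periodic rate r = 0.067 per year.
PV = PMT × [(1 − (1+r)^−n)/r] × (1+r) = 103,000 × [1 − (1+r)^−5] / r × (1+r) = $454,258.66

$454,258.66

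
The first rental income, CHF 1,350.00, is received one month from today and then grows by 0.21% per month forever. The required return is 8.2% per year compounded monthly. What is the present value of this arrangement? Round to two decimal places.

CHF 285,211.27

Periodic rate r = 0.082/12 per month.
Growing perpetuity (Gordon): PV = PMT₁ / (r − g) = 1,350 / (r − 0.0021) = CHF 285,211.27.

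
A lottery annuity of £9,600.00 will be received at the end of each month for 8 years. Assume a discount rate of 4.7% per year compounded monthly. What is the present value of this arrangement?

£766,921.28

This is an ordinary annuity: 96 payments of £9,600.00 at the end of each month.
Periodic rate r = 0.047/12 per month; n is counted in months.
PV = PMT × [(1 − (1+r)^−n)/r] = 9,600 × [1 − (1+r)^−96] / r = £766,921.28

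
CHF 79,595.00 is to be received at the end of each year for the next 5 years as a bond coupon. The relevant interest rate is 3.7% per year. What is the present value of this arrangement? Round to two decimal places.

CHF 357,349.05

This is an ordinary annuity: 5 payments of CHF 79,595.00 at the end of each year.
Periodic rate r = 0.037 per year.
PV = PMT × [(1 − (1+r)^−n)/r] = 79,595 × [1 − (1+r)^−5] / r = CHF 357,349.05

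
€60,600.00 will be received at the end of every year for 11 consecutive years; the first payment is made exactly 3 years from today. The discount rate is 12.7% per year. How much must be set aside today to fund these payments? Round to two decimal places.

Ordinary annuity of 11 payments, first payment at period 3.
Periodic rate r = 0.127 per year.
The ordinary-annuity PV formula values the stream one period before the first payment (period 2); discount that back 2 periods:
PV₀ = 60,600 × [1 − (1+r)^−11] / r × (1+r)^−2 = €274,836.75

€274,836.75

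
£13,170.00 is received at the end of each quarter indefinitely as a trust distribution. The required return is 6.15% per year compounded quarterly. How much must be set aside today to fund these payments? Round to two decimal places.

£856,585.37

Periodic rate r = 0.0615/4 per quarter.
Level perpetuity: PV = PMT / r = 13,170 / (0.0615/4) = £856,585.37.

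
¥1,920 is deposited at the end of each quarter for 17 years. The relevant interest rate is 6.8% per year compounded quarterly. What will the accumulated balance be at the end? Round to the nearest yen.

¥242,426

This is an ordinary annuity: 68 deposits of ¥1,920 at the end of each quarter.
Periodic rate r = 0.068/4 per quarter; n is counted in quarters.
FV = PMT × [((1+r)^n − 1)/r] = 1,920 × [(1+r)^68 − 1] / r = ¥242,426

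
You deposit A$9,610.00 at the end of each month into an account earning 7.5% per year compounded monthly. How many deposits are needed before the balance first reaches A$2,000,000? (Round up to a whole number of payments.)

Periodic rate r = 0.075/12 per month; n is counted in months.
Ordinary annuity FV: 2,000,000 = 9,610 × [((1+r)^n − 1)/r].
(1+r)^n = 1 + 2,000,000 × r / 9,610, so n = ln(1 + 2,000,000·r/9,610) / ln(1+r) = 133.73.
Round up to a whole number of payments: n = 134.

134 payments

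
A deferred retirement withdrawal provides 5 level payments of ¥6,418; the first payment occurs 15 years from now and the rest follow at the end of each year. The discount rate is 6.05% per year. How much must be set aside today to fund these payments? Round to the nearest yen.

¥11,863

Ordinary annuity of 5 payments, first payment at period 15.
Periodic rate r = 0.0605 per year.
The ordinary-annuity PV formula values the stream one period before the first payment (period 14); discount that back 14 periods:
PV₀ = 6,418 × [1 − (1+r)^−5] / r × (1+r)^−14 = ¥11,863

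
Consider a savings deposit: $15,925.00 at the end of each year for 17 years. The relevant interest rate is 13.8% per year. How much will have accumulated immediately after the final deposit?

$923,609.25

This is an ordinary annuity: 17 deposits of $15,925.00 at the end of each year.
Periodic rate r = 0.138 per year.
FV = PMT × [((1+r)^n − 1)/r] = 15,925 × [(1+r)^17 − 1] / r = $923,609.25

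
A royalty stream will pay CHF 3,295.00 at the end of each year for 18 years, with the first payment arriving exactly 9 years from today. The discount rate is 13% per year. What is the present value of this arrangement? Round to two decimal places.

CHF 8,477.70

Ordinary annuity of 18 payments, first payment at period 9.
Periodic rate r = 0.13 per year.
The ordinary-annuity PV formula values the stream one period before the first payment (period 8); discount that back 8 periods:
PV₀ = 3,295 × [1 − (1+r)^−18] / r × (1+r)^−8 = CHF 8,477.70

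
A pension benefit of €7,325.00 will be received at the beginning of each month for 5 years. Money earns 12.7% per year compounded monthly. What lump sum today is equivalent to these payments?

This is an annuity due: 60 payments of €7,325.00 at the beginning of each month.
Periodic rate r = 0.127/12 per month; n is counted in months.
PV = PMT × [(1 − (1+r)^−n)/r] × (1+r) = 7,325 × [1 − (1+r)^−60] / r × (1+r) = €327,548.23

€327,548.23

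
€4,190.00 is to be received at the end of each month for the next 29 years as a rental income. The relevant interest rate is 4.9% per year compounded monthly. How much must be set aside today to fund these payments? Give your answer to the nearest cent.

€777,624.22

This is an ordinary annuity: 348 payments of €4,190.00 at the end of each month.
Periodic rate r = 0.049/12 per month; n is counted in months.
PV = PMT × [(1 − (1+r)^−n)/r] = 4,190 × [1 − (1+r)^−348] / r = €777,624.22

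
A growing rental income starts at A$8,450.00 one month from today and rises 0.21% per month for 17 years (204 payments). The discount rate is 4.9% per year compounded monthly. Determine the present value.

Periodic rate r = 0.049/12 per month; n is counted in months.
Growing ordinary annuity: PV = PMT₁ × [1 − ((1+g)/(1+r))^n] / (r − g) = 8,450 × [1 − ((1+0.0021)/(1+r))^204] / (r − 0.0021) = A$1,414,162.91.

A$1,414,162.91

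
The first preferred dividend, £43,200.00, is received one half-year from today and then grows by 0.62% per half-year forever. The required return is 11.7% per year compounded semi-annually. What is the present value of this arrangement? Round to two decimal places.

£826,003.82

Periodic rate r = 0.117/2 per half-year.
Growing perpetuity (Gordon): PV = PMT₁ / (r − g) = 43,200 / (r − 0.0062) = £826,003.82.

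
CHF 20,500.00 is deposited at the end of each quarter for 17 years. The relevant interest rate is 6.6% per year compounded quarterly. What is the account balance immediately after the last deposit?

CHF 2,538,273.51

This is an ordinary annuity: 68 deposits of CHF 20,500.00 at the end of each quarter.
Periodic rate r = 0.066/4 per quarter; n is counted in quarters.
FV = PMT × [((1+r)^n − 1)/r] = 20,500 × [(1+r)^68 − 1] / r = CHF 2,538,273.51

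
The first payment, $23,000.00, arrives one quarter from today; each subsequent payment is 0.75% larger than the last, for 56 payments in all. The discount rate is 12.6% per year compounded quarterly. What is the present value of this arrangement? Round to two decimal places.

$701,906.98

Periodic rate r = 0.126/4 per quarter; n is counted in quarters.
Growing ordinary annuity: PV = PMT₁ × [1 − ((1+g)/(1+r))^n] / (r − g) = 23,000 × [1 − ((1+0.0075)/(1+r))^56] / (r − 0.0075) = $701,906.98.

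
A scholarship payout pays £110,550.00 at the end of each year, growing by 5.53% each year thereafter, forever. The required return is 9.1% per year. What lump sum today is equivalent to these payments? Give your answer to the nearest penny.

£3,096,638.66

Periodic rate r = 0.091 per year.
Growing perpetuity (Gordon): PV = PMT₁ / (r − g) = 110,550 / (r − 0.0553) = £3,096,638.66.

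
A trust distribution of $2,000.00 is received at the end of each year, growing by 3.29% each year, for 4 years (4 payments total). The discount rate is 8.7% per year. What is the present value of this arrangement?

Periodic rate r = 0.087 per year.
Growing ordinary annuity: PV = PMT₁ × [1 − ((1+g)/(1+r))^n] / (r − g) = 2,000 × [1 − ((1+0.0329)/(1+r))^4] / (r − 0.0329) = $6,828.27.

$6,828.27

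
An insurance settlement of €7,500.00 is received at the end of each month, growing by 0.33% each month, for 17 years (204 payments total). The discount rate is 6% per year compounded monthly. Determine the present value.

Periodic rate r = 0.06/12 per month; n is counted in months.
Growing ordinary annuity: PV = PMT₁ × [1 − ((1+g)/(1+r))^n] / (r − g) = 7,500 × [1 − ((1+0.0033)/(1+r))^204] / (r − 0.0033) = €1,288,409.04.

€1,288,409.04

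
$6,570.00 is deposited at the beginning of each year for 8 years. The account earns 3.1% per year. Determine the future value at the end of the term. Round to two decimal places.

$60,447.92

This is an annuity due: 8 deposits of $6,570.00 at the beginning of each year.
Periodic rate r = 0.031 per year.
FV = PMT × [((1+r)^n − 1)/r] × (1+r) = 6,570 × [(1+r)^8 − 1] / r × (1+r) = $60,447.92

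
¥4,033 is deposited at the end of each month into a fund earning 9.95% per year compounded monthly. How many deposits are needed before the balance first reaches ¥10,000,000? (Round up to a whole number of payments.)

Periodic rate r = 0.0995/12 per month; n is counted in months.
Ordinary annuity FV: 10,000,000 = 4,033 × [((1+r)^n − 1)/r].
(1+r)^n = 1 + 10,000,000 × r / 4,033, so n = ln(1 + 10,000,000·r/4,033) / ln(1+r) = 371.88.
Round up to a whole number of payments: n = 372.

372 payments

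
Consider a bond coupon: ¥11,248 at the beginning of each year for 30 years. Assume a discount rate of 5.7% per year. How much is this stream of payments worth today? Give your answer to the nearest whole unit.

This is an annuity due: 30 payments of ¥11,248 at the beginning of each year.
Periodic rate r = 0.057 per year.
PV = PMT × [(1 − (1+r)^−n)/r] × (1+r) = 11,248 × [1 − (1+r)^−30] / r × (1+r) = ¥169,042

¥169,042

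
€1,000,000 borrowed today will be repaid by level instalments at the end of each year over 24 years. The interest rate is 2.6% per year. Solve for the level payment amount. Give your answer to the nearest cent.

€56,532.37

Level ordinary annuity; solve PV = PMT × [(1 − (1+r)^−n)/r] for PMT.
Periodic rate r = 0.026 per year.
With n = 24: PMT = 1,000,000 / ([(1 − (1+r)^−n)/r]) = €56,532.37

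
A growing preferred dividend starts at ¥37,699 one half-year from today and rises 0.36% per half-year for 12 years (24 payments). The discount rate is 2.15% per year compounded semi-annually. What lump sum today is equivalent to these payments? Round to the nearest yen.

Periodic rate r = 0.0215/2 per half-year; n is counted in half-years.
Growing ordinary annuity: PV = PMT₁ × [1 − ((1+g)/(1+r))^n] / (r − g) = 37,699 × [1 − ((1+0.0036)/(1+r))^24] / (r − 0.0036) = ¥825,973.

¥825,973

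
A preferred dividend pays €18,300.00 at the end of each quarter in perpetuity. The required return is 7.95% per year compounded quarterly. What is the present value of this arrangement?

Periodic rate r = 0.0795/4 per quarter.
Level perpetuity: PV = PMT / r = 18,300 / (0.0795/4) = €920,754.72.

€920,754.72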